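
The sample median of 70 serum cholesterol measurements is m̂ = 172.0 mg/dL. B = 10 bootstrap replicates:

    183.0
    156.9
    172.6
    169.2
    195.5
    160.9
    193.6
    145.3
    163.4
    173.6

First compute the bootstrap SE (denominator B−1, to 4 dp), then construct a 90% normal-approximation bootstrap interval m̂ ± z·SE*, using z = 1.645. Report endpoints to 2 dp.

Mean of replicates = 171.4000; sum of squared deviations = 2285.0400; SE* = √(2285.0400/9) = 15.9340
Margin = 1.645 × 15.9340 = 26.211
Interval: 172.0 ± 26.211

(145.79, 198.21)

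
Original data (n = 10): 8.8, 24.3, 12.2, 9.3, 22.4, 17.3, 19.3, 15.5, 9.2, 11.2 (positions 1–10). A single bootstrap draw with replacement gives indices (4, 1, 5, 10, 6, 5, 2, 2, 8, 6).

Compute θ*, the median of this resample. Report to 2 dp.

θ* = 17.30

Resample values: 9.3, 8.8, 22.4, 11.2, 17.3, 22.4, 24.3, 24.3, 15.5, 17.3.
Sorted: 8.8, 9.3, 11.2, 15.5, 17.3, 17.3, 22.4, 22.4, 24.3, 24.3
Median = average of the two middle values = 17.30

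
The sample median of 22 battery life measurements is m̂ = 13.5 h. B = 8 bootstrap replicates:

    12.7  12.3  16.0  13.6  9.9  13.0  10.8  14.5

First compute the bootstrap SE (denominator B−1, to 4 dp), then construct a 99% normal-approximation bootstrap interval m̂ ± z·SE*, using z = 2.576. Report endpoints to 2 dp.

Mean of replicates = 12.8500; sum of squared deviations = 26.4600; SE* = √(26.4600/7) = 1.9442
Margin = 2.576 × 1.9442 = 5.008
Interval: 13.5 ± 5.008

(8.49, 18.51)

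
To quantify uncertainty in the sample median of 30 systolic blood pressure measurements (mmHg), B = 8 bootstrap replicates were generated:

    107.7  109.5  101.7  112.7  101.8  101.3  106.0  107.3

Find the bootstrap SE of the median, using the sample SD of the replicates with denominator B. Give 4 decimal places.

Bootstrap SE is the standard deviation of the 8 replicate medians.
Mean of replicates: (107.7 + 109.5 + 101.7 + 112.7 + 101.8 + 101.3 + 106.0 + 107.3) / 8 = 848.00000 / 8 = 106.00000
Sum of squared deviations: (+1.70000)² + (+3.50000)² + (−4.30000)² + (+6.70000)² + (−4.20000)² + (−4.70000)² + (+0.00000)² + (+1.30000)² = 119.94000
Variance = 119.94000 / 8 = 14.99250
SE* = √14.99250

SE* = 3.8720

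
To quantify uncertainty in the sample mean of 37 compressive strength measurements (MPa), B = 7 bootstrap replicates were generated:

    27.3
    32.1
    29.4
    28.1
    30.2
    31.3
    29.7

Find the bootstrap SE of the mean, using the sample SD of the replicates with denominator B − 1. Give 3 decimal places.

SE* = 1.682

Bootstrap SE is the standard deviation of the 7 replicate means.
Mean of replicates: (27.3 + 32.1 + 29.4 + 28.1 + 30.2 + 31.3 + 29.7) / 7 = 208.1000 / 7 = 29.7286
Sum of squared deviations: (−2.4286)² + (+2.3714)² + (−0.3286)² + (−1.6286)² + (+0.4714)² + (+1.5714)² + (−0.0286)² = 16.9743
Variance = 16.9743 / 6 = 2.8290
SE* = √2.8290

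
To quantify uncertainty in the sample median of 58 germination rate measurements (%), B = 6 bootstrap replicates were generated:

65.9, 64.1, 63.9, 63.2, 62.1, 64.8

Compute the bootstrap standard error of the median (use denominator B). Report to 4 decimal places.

Bootstrap SE is the standard deviation of the 6 replicate medians.
Mean of replicates: (65.9 + 64.1 + 63.9 + 63.2 + 62.1 + 64.8) / 6 = 384.00000 / 6 = 64.00000
Sum of squared deviations: (+1.90000)² + (+0.10000)² + (−0.10000)² + (−0.80000)² + (−1.90000)² + (+0.80000)² = 8.52000
Variance = 8.52000 / 6 = 1.42000
SE* = √1.42000

SE* = 1.1916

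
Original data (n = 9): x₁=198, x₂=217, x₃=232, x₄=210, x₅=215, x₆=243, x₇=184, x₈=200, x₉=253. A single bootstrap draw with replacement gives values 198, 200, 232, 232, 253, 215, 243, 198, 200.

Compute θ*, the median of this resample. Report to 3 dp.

Sorted: 198, 198, 200, 200, 215, 232, 232, 243, 253
Median = middle value = 215.000

θ* = 215.000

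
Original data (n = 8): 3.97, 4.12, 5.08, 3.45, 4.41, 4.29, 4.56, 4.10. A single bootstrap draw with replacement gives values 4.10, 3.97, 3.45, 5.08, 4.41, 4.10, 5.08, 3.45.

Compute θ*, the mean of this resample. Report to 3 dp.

Mean = (4.10 + 3.97 + 3.45 + 5.08 + 4.41 + 4.10 + 5.08 + 3.45) / 8 = 33.640 / 8 = 4.205

θ* = 4.205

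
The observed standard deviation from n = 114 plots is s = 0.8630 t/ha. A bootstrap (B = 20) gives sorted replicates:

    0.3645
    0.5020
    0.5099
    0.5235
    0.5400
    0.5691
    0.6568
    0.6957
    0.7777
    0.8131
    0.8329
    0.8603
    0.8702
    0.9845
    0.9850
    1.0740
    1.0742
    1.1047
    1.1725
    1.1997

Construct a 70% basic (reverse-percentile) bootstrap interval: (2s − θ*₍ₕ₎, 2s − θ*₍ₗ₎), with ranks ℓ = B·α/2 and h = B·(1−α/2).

(0.6518, 1.2161)

Percentile endpoints at ranks 3 and 17: θ*₍3₎ = 0.5099, θ*₍17₎ = 1.0742.
Basic interval reflects these around s:
  lower = 2 × 0.8630 − 1.0742 = 0.6518
  upper = 2 × 0.8630 − 0.5099 = 1.2161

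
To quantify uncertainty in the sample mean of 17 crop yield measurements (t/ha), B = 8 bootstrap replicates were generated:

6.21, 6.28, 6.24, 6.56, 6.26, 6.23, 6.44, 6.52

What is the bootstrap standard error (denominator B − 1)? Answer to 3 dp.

Bootstrap SE is the standard deviation of the 8 replicate means.
Mean of replicates: (6.21 + 6.28 + 6.24 + 6.56 + 6.26 + 6.23 + 6.44 + 6.52) / 8 = 50.7400 / 8 = 6.3425
Sum of squared deviations: (−0.1325)² + (−0.0625)² + (−0.1025)² + (+0.2175)² + (−0.0825)² + (−0.1125)² + (+0.0975)² + (+0.1775)² = 0.1397
Variance = 0.1397 / 7 = 0.0200
SE* = √0.0200

SE* = 0.141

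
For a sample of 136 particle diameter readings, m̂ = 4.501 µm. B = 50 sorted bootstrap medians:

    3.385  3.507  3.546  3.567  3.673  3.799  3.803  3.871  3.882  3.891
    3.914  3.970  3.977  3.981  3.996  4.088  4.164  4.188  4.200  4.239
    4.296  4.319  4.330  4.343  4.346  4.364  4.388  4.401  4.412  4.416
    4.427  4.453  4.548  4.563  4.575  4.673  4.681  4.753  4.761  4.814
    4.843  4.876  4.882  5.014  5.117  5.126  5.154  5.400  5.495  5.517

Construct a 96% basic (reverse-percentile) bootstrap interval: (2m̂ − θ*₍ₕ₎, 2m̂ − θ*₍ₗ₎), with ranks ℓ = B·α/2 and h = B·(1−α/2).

(3.507, 5.617)

Percentile endpoints at ranks 1 and 49: θ*₍1₎ = 3.385, θ*₍49₎ = 5.495.
Basic interval reflects these around m̂:
  lower = 2 × 4.501 − 5.495 = 3.507
  upper = 2 × 4.501 − 3.385 = 5.617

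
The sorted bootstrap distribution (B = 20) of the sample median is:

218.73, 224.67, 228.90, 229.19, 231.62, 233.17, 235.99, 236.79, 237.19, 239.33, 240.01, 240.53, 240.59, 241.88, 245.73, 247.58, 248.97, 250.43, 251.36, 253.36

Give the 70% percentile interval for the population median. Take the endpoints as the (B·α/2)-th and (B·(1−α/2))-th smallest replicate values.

α = 0.30; lower rank = 20 × 0.150 = 3; upper rank = 20 × 0.850 = 17.
The 3rd smallest replicate is 228.90; the 17th is 248.97.

(228.90, 248.97)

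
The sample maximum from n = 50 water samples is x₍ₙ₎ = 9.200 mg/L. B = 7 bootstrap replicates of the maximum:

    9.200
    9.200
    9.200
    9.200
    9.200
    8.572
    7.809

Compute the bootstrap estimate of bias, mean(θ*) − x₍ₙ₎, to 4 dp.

mean(θ*) = (9.200 + 9.200 + 9.200 + 9.200 + 9.200 + 8.572 + 7.809) / 7 = 8.91157
bias = 8.91157 − 9.200

bias = −0.2884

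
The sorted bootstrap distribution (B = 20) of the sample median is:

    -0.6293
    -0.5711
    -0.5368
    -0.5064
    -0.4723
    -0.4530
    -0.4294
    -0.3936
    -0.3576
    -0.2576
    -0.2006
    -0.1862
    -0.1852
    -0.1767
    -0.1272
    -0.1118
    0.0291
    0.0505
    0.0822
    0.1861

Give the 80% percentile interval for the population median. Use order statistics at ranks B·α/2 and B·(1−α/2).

α = 0.20; lower rank = 20 × 0.100 = 2; upper rank = 20 × 0.900 = 18.
The 2nd smallest replicate is -0.5711; the 18th is 0.0505.

(-0.5711, 0.0505)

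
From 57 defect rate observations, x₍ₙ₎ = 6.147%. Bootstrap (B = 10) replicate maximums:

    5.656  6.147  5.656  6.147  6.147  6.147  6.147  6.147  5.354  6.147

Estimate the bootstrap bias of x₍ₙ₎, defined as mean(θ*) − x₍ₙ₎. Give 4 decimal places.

mean(θ*) = (5.656 + 6.147 + 5.656 + 6.147 + 6.147 + 6.147 + 6.147 + 6.147 + 5.354 + 6.147) / 10 = 5.96950
bias = 5.96950 − 6.147

bias = −0.1775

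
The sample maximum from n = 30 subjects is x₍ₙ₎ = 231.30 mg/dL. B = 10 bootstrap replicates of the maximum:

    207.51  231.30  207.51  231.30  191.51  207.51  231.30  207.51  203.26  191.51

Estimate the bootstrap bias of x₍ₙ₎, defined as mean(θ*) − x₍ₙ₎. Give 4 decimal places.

bias = −20.2780

mean(θ*) = (207.51 + 231.30 + 207.51 + 231.30 + 191.51 + 207.51 + 231.30 + 207.51 + 203.26 + 191.51) / 10 = 211.02200
bias = 211.02200 − 231.30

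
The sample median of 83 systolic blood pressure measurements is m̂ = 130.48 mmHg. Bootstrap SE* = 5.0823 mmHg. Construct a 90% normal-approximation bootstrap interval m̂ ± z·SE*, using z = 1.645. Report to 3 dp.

Margin = 1.645 × 5.0823 = 8.3604
Interval: 130.48 ± 8.3604

(122.120, 138.840)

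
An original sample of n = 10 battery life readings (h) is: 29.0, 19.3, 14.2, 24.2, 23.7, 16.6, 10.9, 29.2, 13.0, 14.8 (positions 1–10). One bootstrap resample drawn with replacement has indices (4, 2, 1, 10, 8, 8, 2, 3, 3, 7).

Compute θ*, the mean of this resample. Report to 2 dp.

θ* = 20.43

Resample values: 24.2, 19.3, 29.0, 14.8, 29.2, 29.2, 19.3, 14.2, 14.2, 10.9.
Mean = (24.2 + 19.3 + 29.0 + 14.8 + 29.2 + 29.2 + 19.3 + 14.2 + 14.2 + 10.9) / 10 = 204.30 / 10 = 20.43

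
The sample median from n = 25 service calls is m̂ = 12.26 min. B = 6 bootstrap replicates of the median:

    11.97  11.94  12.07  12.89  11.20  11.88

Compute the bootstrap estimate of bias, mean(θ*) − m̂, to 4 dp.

mean(θ*) = (11.97 + 11.94 + 12.07 + 12.89 + 11.20 + 11.88) / 6 = 11.99167
bias = 11.99167 − 12.26

bias = −0.2683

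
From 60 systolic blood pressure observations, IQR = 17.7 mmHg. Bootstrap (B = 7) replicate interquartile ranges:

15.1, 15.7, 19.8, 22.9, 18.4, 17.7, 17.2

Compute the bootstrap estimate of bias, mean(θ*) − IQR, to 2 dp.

bias = +0.41

mean(θ*) = (15.1 + 15.7 + 19.8 + 22.9 + 18.4 + 17.7 + 17.2) / 7 = 18.114
bias = 18.114 − 17.7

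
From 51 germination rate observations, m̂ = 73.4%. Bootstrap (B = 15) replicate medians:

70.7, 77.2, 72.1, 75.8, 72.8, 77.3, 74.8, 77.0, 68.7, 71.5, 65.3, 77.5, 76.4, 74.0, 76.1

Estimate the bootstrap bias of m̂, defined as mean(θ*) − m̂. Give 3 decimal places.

bias = +0.413

mean(θ*) = (70.7 + 77.2 + 72.1 + 75.8 + 72.8 + 77.3 + 74.8 + 77.0 + 68.7 + 71.5 + 65.3 + 77.5 + 76.4 + 74.0 + 76.1) / 15 = 73.8133
bias = 73.8133 − 73.4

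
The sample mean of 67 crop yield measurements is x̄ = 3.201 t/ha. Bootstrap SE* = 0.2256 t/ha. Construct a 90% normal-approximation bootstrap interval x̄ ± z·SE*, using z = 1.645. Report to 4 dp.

Margin = 1.645 × 0.2256 = 0.37111
Interval: 3.201 ± 0.37111

(2.8299, 3.5721)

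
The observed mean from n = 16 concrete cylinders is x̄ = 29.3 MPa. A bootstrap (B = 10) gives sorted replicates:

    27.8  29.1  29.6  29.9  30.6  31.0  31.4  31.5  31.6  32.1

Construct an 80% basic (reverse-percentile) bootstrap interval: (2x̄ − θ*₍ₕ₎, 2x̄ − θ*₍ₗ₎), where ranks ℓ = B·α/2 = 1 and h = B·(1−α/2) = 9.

Percentile endpoints at ranks 1 and 9: θ*₍1₎ = 27.8, θ*₍9₎ = 31.6.
Basic interval reflects these around x̄:
  lower = 2 × 29.3 − 31.6 = 27.0
  upper = 2 × 29.3 − 27.8 = 30.8

(27.0, 30.8)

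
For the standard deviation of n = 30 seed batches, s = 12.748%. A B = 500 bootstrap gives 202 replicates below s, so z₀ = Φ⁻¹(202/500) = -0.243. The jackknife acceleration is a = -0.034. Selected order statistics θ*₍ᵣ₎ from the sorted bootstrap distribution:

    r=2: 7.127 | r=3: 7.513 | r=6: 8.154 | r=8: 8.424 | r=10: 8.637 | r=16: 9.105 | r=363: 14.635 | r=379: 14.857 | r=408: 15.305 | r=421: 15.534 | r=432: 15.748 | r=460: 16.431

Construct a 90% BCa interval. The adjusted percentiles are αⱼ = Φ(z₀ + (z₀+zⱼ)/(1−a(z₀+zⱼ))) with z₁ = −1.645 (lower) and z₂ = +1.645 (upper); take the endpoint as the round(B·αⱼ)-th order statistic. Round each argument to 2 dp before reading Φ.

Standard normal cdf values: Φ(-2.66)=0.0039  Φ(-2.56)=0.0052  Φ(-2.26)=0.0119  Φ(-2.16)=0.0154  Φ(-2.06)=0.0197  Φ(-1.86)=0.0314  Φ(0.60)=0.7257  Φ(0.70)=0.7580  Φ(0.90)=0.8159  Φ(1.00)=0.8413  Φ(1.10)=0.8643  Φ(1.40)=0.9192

Lower: z₀ + z₁ = -0.243 + (-1.645) = -1.888; 1 − a(z₀+z₁) = 1 − (-0.034)(-1.888) = 0.9358; argument = -0.243 + (-1.888)/0.9358 = -2.2605 → -2.26.
α₁ = Φ(-2.26) = 0.0119; rank = round(500 × 0.0119) = 6; θ*₍6₎ = 8.154.
Upper: z₀ + z₂ = 1.402; 1 − a(z₀+z₂) = 1.0477; argument = 1.0952 → 1.10; α₂ = 0.8643; rank = 432; θ*₍432₎ = 15.748.

(8.154, 15.748)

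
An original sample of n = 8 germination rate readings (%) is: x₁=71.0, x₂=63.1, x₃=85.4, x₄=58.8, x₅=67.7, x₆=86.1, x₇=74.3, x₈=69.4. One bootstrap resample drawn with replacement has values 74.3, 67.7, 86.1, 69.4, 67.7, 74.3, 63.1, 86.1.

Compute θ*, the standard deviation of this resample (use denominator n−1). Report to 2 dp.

θ* = 8.54

Mean = 73.5875; sum of squared deviations = 510.9887
s² = 510.9887 / 7 = 72.9984
s = √72.9984 = 8.54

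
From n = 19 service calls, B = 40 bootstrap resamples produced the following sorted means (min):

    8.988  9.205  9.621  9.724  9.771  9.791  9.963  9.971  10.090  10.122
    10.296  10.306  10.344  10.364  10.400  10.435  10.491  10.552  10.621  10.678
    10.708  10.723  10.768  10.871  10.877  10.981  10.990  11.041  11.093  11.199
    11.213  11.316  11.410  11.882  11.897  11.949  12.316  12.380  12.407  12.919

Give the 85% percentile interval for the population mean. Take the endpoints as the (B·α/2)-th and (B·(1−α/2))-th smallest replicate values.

(9.621, 12.316)

α = 0.15; lower rank = 40 × 0.075 = 3; upper rank = 40 × 0.925 = 37.
The 3rd smallest replicate is 9.621; the 37th is 12.316.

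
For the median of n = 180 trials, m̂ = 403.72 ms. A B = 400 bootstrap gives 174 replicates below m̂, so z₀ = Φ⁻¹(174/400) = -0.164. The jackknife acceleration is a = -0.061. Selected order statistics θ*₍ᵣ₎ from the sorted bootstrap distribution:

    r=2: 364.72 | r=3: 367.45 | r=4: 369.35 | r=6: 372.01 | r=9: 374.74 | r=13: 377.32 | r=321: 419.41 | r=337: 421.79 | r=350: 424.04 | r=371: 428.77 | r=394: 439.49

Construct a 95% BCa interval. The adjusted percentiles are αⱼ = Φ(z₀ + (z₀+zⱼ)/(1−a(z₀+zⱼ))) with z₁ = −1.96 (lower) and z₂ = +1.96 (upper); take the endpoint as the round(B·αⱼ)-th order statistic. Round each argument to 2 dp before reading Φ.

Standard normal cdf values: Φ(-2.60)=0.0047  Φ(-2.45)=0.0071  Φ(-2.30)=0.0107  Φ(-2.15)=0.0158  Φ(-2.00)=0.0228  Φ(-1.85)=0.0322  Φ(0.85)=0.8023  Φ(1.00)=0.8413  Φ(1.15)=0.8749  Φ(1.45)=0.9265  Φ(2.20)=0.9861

(364.72, 428.77)

Lower: z₀ + z₁ = -0.164 + (-1.960) = -2.124; 1 − a(z₀+z₁) = 1 − (-0.061)(-2.124) = 0.8704; argument = -0.164 + (-2.124)/0.8704 = -2.6042 → -2.60.
α₁ = Φ(-2.60) = 0.0047; rank = round(400 × 0.0047) = 2; θ*₍2₎ = 364.72.
Upper: z₀ + z₂ = 1.796; 1 − a(z₀+z₂) = 1.1096; argument = 1.4547 → 1.45; α₂ = 0.9265; rank = 371; θ*₍371₎ = 428.77.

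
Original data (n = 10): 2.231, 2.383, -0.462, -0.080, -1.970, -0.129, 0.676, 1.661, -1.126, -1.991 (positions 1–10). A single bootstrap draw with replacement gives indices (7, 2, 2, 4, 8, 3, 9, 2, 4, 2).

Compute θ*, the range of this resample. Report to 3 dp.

Resample values: 0.676, 2.383, 2.383, -0.080, 1.661, -0.462, -1.126, 2.383, -0.080, 2.383.
Range = 2.383 − -1.126 = 3.509

θ* = 3.509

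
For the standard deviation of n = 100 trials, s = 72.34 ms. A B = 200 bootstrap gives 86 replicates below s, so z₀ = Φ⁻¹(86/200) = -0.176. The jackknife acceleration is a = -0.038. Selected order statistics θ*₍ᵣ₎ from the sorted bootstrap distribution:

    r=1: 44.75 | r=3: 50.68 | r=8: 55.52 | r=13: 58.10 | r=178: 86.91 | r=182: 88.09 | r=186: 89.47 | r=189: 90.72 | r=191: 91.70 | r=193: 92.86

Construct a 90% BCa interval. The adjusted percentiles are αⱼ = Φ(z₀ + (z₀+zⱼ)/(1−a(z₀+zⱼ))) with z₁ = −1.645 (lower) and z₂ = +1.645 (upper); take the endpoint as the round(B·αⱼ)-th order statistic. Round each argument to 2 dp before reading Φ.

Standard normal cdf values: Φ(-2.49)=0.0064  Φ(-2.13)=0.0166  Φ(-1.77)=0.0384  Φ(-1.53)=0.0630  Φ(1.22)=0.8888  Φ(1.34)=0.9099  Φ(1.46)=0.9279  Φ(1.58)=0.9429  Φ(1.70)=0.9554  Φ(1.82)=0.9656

Lower: z₀ + z₁ = -0.176 + (-1.645) = -1.821; 1 − a(z₀+z₁) = 1 − (-0.038)(-1.821) = 0.9308; argument = -0.176 + (-1.821)/0.9308 = -2.1324 → -2.13.
α₁ = Φ(-2.13) = 0.0166; rank = round(200 × 0.0166) = 3; θ*₍3₎ = 50.68.
Upper: z₀ + z₂ = 1.469; 1 − a(z₀+z₂) = 1.0558; argument = 1.2153 → 1.22; α₂ = 0.8888; rank = 178; θ*₍178₎ = 86.91.

(50.68, 86.91)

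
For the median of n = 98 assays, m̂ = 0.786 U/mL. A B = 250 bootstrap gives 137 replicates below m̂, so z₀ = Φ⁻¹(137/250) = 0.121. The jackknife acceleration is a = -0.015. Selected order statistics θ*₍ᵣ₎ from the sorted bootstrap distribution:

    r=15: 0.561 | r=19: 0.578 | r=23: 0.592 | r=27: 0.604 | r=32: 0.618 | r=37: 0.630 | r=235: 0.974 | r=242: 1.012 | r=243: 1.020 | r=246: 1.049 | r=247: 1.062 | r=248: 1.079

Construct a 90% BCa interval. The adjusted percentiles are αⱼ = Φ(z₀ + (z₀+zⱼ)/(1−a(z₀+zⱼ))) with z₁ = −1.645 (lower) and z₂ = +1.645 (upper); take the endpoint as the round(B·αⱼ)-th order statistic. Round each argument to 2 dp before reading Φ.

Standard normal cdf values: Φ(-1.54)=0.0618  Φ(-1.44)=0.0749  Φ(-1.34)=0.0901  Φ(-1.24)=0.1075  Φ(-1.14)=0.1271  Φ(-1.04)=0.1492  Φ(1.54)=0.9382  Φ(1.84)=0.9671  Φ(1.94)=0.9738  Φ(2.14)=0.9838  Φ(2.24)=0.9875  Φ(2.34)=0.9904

(0.578, 1.012)

Lower: z₀ + z₁ = 0.121 + (-1.645) = -1.524; 1 − a(z₀+z₁) = 1 − (-0.015)(-1.524) = 0.9771; argument = 0.121 + (-1.524)/0.9771 = -1.4387 → -1.44.
α₁ = Φ(-1.44) = 0.0749; rank = round(250 × 0.0749) = 19; θ*₍19₎ = 0.578.
Upper: z₀ + z₂ = 1.766; 1 − a(z₀+z₂) = 1.0265; argument = 1.8414 → 1.84; α₂ = 0.9671; rank = 242; θ*₍242₎ = 1.012.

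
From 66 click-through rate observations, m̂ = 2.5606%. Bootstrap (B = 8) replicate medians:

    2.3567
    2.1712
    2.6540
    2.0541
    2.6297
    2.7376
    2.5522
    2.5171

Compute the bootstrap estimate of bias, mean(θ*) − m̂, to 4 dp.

mean(θ*) = (2.3567 + 2.1712 + 2.6540 + 2.0541 + 2.6297 + 2.7376 + 2.5522 + 2.5171) / 8 = 2.45907
bias = 2.45907 − 2.5606

bias = −0.1015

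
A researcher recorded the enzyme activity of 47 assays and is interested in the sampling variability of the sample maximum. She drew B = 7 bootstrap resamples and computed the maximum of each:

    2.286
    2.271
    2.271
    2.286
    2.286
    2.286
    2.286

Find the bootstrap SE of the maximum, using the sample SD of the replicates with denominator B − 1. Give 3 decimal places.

Bootstrap SE is the standard deviation of the 7 replicate maximums.
Mean of replicates: (2.286 + 2.271 + 2.271 + 2.286 + 2.286 + 2.286 + 2.286) / 7 = 15.97200 / 7 = 2.28171
Sum of squared deviations: (+0.00429)² + (−0.01071)² + (−0.01071)² + (+0.00429)² + (+0.00429)² + (+0.00429)² + (+0.00429)² = 0.00032
Variance = 0.00032 / 6 = 0.00005
SE* = √0.00005

SE* = 0.007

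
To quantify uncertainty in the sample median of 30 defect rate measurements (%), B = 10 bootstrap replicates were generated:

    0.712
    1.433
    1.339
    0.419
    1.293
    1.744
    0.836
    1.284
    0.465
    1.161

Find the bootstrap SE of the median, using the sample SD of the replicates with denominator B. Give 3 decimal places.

SE* = 0.417

Bootstrap SE is the standard deviation of the 10 replicate medians.
Mean of replicates: (0.712 + 1.433 + 1.339 + 0.419 + 1.293 + 1.744 + 0.836 + 1.284 + 0.465 + 1.161) / 10 = 10.6860 / 10 = 1.0686
Sum of squared deviations: (−0.3566)² + (+0.3644)² + (+0.2704)² + (−0.6496)² + (+0.2244)² + (+0.6754)² + (−0.2326)² + (+0.2154)² + (−0.6036)² + (+0.0924)² = 1.7349
Variance = 1.7349 / 10 = 0.1735
SE* = √0.1735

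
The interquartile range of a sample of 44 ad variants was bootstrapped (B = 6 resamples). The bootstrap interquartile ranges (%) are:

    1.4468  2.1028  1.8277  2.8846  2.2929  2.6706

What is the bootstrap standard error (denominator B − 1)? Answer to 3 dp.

Bootstrap SE is the standard deviation of the 6 replicate interquartile ranges.
Mean of replicates: (1.4468 + 2.1028 + 1.8277 + 2.8846 + 2.2929 + 2.6706) / 6 = 13.22540 / 6 = 2.20423
Sum of squared deviations: (−0.75743)² + (−0.10143)² + (−0.37653)² + (+0.68037)² + (+0.08867)² + (+0.46637)² = 1.41403
Variance = 1.41403 / 5 = 0.28281
SE* = √0.28281

SE* = 0.532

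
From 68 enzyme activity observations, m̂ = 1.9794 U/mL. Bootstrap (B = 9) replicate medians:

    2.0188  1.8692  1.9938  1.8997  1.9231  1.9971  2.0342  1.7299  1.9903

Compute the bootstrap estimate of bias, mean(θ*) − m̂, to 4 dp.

bias = −0.0398

mean(θ*) = (2.0188 + 1.8692 + 1.9938 + 1.8997 + 1.9231 + 1.9971 + 2.0342 + 1.7299 + 1.9903) / 9 = 1.93957
bias = 1.93957 − 1.9794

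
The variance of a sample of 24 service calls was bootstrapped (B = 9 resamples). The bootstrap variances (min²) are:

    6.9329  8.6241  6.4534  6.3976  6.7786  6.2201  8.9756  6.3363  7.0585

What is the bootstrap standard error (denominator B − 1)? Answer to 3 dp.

Bootstrap SE is the standard deviation of the 9 replicate variances.
Mean of replicates: (6.9329 + 8.6241 + 6.4534 + 6.3976 + 6.7786 + 6.2201 + 8.9756 + 6.3363 + 7.0585) / 9 = 63.77710 / 9 = 7.08634
Sum of squared deviations: (−0.15344)² + (+1.53776)² + (−0.63294)² + (−0.68874)² + (−0.30774)² + (−0.86624)² + (+1.88926)² + (−0.75004)² + (−0.02784)² = 8.24094
Variance = 8.24094 / 8 = 1.03012
SE* = √1.03012

SE* = 1.015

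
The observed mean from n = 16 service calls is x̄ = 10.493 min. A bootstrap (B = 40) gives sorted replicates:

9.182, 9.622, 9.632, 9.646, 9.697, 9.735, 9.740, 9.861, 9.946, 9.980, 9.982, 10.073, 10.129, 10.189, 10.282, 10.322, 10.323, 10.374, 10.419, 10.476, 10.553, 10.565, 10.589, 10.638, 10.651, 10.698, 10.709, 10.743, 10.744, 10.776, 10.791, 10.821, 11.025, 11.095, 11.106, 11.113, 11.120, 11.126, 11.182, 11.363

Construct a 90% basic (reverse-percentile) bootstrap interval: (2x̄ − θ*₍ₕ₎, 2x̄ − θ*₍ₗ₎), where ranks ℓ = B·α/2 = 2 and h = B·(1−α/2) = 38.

(9.860, 11.364)

Percentile endpoints at ranks 2 and 38: θ*₍2₎ = 9.622, θ*₍38₎ = 11.126.
Basic interval reflects these around x̄:
  lower = 2 × 10.493 − 11.126 = 9.860
  upper = 2 × 10.493 − 9.622 = 11.364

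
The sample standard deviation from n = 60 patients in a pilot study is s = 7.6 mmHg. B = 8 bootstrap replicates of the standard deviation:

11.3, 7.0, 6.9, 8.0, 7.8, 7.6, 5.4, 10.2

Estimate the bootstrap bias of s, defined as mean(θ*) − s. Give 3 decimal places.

bias = +0.425

mean(θ*) = (11.3 + 7.0 + 6.9 + 8.0 + 7.8 + 7.6 + 5.4 + 10.2) / 8 = 8.0250
bias = 8.0250 − 7.6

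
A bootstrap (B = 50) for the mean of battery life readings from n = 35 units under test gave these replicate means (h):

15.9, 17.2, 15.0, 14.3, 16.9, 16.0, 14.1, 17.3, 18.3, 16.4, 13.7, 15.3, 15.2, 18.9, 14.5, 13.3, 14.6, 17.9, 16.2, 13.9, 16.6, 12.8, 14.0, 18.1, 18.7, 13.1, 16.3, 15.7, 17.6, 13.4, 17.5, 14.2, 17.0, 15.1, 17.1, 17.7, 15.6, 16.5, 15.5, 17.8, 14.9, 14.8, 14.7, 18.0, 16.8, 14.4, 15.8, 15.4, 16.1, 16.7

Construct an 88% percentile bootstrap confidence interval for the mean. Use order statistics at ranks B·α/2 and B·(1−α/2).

Sorted replicates: 12.8, 13.1, 13.3, 13.4, 13.7, 13.9, 14.0, 14.1, 14.2, 14.3, 14.4, 14.5, 14.6, 14.7, 14.8, 14.9, 15.0, 15.1, 15.2, 15.3, 15.4, 15.5, 15.6, 15.7, 15.8, 15.9, 16.0, 16.1, 16.2, 16.3, 16.4, 16.5, 16.6, 16.7, 16.8, 16.9, 17.0, 17.1, 17.2, 17.3, 17.5, 17.6, 17.7, 17.8, 17.9, 18.0, 18.1, 18.3, 18.7, 18.9
α = 0.12; lower rank = 50 × 0.060 = 3; upper rank = 50 × 0.940 = 47.
The 3rd smallest replicate is 13.3; the 47th is 18.1.

(13.3, 18.1)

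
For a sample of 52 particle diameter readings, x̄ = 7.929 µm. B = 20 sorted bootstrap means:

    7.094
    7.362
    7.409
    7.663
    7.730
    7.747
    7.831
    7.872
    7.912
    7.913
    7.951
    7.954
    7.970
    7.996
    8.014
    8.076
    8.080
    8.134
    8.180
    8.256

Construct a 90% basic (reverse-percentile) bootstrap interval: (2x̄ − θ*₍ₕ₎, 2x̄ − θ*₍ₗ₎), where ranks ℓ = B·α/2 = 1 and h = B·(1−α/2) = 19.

(7.678, 8.764)

Percentile endpoints at ranks 1 and 19: θ*₍1₎ = 7.094, θ*₍19₎ = 8.180.
Basic interval reflects these around x̄:
  lower = 2 × 7.929 − 8.180 = 7.678
  upper = 2 × 7.929 − 7.094 = 8.764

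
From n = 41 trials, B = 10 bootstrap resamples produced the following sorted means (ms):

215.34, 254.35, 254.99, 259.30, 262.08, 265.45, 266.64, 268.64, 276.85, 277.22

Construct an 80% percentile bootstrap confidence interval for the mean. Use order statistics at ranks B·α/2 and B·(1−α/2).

(215.34, 276.85)

α = 0.20; lower rank = 10 × 0.100 = 1; upper rank = 10 × 0.900 = 9.
The 1st smallest replicate is 215.34; the 9th is 276.85.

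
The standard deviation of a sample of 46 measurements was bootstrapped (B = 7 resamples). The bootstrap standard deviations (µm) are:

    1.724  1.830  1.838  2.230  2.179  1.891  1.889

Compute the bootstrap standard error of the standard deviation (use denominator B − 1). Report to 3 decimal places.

Bootstrap SE is the standard deviation of the 7 replicate standard deviations.
Mean of replicates: (1.724 + 1.830 + 1.838 + 2.230 + 2.179 + 1.891 + 1.889) / 7 = 13.5810 / 7 = 1.9401
Sum of squared deviations: (−0.2161)² + (−0.1101)² + (−0.1021)² + (+0.2899)² + (+0.2389)² + (−0.0491)² + (−0.0511)² = 0.2154
Variance = 0.2154 / 6 = 0.0359
SE* = √0.0359

SE* = 0.189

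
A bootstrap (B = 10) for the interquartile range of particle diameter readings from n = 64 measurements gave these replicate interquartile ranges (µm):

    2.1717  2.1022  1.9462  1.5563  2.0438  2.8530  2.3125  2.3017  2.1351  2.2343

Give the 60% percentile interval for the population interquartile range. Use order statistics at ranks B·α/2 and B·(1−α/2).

Sorted replicates: 1.5563, 1.9462, 2.0438, 2.1022, 2.1351, 2.1717, 2.2343, 2.3017, 2.3125, 2.8530
α = 0.40; lower rank = 10 × 0.200 = 2; upper rank = 10 × 0.800 = 8.
The 2nd smallest replicate is 1.9462; the 8th is 2.3017.

(1.9462, 2.3017)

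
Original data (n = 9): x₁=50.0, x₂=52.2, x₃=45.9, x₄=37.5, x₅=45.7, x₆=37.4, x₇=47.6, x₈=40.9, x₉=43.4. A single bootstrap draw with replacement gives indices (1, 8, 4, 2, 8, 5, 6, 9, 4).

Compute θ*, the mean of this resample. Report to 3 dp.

θ* = 42.833

Resample values: 50.0, 40.9, 37.5, 52.2, 40.9, 45.7, 37.4, 43.4, 37.5.
Mean = (50.0 + 40.9 + 37.5 + 52.2 + 40.9 + 45.7 + 37.4 + 43.4 + 37.5) / 9 = 385.50 / 9 = 42.833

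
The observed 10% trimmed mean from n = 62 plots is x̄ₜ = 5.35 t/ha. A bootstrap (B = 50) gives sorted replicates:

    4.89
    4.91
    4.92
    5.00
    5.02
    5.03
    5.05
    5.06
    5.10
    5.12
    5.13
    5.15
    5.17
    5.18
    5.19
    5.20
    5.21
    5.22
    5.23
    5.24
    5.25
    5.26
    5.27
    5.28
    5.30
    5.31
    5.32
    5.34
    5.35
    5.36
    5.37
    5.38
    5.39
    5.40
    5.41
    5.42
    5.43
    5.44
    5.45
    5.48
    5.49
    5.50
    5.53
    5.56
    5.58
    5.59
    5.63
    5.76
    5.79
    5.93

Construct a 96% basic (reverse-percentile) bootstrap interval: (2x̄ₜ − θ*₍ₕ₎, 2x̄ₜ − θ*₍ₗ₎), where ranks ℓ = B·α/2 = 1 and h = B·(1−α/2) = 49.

Percentile endpoints at ranks 1 and 49: θ*₍1₎ = 4.89, θ*₍49₎ = 5.79.
Basic interval reflects these around x̄ₜ:
  lower = 2 × 5.35 − 5.79 = 4.91
  upper = 2 × 5.35 − 4.89 = 5.81

(4.91, 5.81)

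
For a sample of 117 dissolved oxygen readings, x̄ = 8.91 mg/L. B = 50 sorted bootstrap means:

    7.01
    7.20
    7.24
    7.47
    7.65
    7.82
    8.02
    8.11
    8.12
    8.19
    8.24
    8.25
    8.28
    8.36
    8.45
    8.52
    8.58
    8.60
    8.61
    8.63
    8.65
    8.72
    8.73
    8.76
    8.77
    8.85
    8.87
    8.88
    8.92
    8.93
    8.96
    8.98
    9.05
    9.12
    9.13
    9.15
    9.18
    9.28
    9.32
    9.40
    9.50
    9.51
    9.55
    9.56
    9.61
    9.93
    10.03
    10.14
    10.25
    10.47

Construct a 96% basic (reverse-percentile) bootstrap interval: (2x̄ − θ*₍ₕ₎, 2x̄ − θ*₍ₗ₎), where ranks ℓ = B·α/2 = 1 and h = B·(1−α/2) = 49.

Percentile endpoints at ranks 1 and 49: θ*₍1₎ = 7.01, θ*₍49₎ = 10.25.
Basic interval reflects these around x̄:
  lower = 2 × 8.91 − 10.25 = 7.57
  upper = 2 × 8.91 − 7.01 = 10.81

(7.57, 10.81)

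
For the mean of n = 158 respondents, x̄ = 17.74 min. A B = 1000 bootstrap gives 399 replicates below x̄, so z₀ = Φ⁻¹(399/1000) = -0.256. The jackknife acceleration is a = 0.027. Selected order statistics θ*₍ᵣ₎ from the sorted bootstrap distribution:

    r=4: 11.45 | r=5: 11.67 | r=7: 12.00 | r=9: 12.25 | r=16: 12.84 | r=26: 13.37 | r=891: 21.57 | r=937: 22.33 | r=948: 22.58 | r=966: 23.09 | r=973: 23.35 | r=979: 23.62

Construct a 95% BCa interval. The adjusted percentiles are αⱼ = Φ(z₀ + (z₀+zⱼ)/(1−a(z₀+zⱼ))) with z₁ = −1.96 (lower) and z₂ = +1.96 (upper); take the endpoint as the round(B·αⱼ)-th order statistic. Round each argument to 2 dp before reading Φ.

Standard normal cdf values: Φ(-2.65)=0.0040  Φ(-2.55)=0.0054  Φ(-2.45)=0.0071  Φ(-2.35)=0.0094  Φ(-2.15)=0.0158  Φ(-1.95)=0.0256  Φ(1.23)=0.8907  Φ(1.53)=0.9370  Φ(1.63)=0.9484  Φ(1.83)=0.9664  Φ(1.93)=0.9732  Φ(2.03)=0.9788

Lower: z₀ + z₁ = -0.256 + (-1.960) = -2.216; 1 − a(z₀+z₁) = 1 − (0.027)(-2.216) = 1.0598; argument = -0.256 + (-2.216)/1.0598 = -2.3469 → -2.35.
α₁ = Φ(-2.35) = 0.0094; rank = round(1000 × 0.0094) = 9; θ*₍9₎ = 12.25.
Upper: z₀ + z₂ = 1.704; 1 − a(z₀+z₂) = 0.9540; argument = 1.5302 → 1.53; α₂ = 0.9370; rank = 937; θ*₍937₎ = 22.33.

(12.25, 22.33)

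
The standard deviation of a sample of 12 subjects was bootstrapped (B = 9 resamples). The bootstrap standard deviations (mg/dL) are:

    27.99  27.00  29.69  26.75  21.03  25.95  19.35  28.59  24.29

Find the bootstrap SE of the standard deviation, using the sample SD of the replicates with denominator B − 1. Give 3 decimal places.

Bootstrap SE is the standard deviation of the 9 replicate standard deviations.
Mean of replicates: (27.99 + 27.00 + 29.69 + 26.75 + 21.03 + 25.95 + 19.35 + 28.59 + 24.29) / 9 = 230.6400 / 9 = 25.6267
Sum of squared deviations: (+2.3633)² + (+1.3733)² + (+4.0633)² + (+1.1233)² + (−4.5967)² + (+0.3233)² + (−6.2767)² + (+2.9633)² + (−1.3367)² = 96.4424
Variance = 96.4424 / 8 = 12.0553
SE* = √12.0553

SE* = 3.472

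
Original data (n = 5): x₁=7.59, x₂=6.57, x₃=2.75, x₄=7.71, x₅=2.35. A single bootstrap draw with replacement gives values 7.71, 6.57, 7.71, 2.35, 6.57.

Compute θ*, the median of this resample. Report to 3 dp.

θ* = 6.570

Sorted: 2.35, 6.57, 6.57, 7.71, 7.71
Median = middle value = 6.570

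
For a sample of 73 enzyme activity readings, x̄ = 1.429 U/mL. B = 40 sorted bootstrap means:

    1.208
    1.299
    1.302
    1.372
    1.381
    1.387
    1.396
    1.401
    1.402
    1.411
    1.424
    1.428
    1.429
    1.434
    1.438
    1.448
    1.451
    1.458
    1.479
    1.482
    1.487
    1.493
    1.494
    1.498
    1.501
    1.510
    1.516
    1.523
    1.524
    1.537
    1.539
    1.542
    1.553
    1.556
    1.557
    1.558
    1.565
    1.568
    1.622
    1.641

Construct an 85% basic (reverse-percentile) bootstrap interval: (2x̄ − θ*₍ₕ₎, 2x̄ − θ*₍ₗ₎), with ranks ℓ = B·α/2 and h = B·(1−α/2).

(1.293, 1.556)

Percentile endpoints at ranks 3 and 37: θ*₍3₎ = 1.302, θ*₍37₎ = 1.565.
Basic interval reflects these around x̄:
  lower = 2 × 1.429 − 1.565 = 1.293
  upper = 2 × 1.429 − 1.302 = 1.556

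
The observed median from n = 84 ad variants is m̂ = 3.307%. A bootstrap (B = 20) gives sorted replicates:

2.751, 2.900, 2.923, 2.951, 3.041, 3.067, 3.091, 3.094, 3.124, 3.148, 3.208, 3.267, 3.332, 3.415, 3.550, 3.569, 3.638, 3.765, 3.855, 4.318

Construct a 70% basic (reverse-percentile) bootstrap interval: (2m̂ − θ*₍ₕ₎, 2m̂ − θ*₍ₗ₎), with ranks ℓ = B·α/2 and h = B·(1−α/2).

(2.976, 3.691)

Percentile endpoints at ranks 3 and 17: θ*₍3₎ = 2.923, θ*₍17₎ = 3.638.
Basic interval reflects these around m̂:
  lower = 2 × 3.307 − 3.638 = 2.976
  upper = 2 × 3.307 − 2.923 = 3.691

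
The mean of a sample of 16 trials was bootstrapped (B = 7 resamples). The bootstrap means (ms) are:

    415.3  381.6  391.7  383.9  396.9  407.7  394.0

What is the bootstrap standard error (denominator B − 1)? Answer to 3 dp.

Bootstrap SE is the standard deviation of the 7 replicate means.
Mean of replicates: (415.3 + 381.6 + 391.7 + 383.9 + 396.9 + 407.7 + 394.0) / 7 = 2771.1000 / 7 = 395.8714
Sum of squared deviations: (+19.4286)² + (−14.2714)² + (−4.1714)² + (−11.9714)² + (+1.0286)² + (+11.8286)² + (−1.8714)² = 886.3343
Variance = 886.3343 / 6 = 147.7224
SE* = √147.7224

SE* = 12.154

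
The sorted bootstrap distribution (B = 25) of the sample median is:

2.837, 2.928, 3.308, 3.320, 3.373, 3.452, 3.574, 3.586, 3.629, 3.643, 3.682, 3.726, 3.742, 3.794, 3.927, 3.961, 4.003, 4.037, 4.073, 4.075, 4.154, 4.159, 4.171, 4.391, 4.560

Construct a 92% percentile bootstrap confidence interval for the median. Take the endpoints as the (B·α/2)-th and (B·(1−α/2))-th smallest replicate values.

α = 0.08; lower rank = 25 × 0.040 = 1; upper rank = 25 × 0.960 = 24.
The 1st smallest replicate is 2.837; the 24th is 4.391.

(2.837, 4.391)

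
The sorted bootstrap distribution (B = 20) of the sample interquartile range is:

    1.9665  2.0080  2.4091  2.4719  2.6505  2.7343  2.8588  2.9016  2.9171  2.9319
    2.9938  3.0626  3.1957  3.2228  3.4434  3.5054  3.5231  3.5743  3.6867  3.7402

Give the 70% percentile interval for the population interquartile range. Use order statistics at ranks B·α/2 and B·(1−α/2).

(2.4091, 3.5231)

α = 0.30; lower rank = 20 × 0.150 = 3; upper rank = 20 × 0.850 = 17.
The 3rd smallest replicate is 2.4091; the 17th is 3.5231.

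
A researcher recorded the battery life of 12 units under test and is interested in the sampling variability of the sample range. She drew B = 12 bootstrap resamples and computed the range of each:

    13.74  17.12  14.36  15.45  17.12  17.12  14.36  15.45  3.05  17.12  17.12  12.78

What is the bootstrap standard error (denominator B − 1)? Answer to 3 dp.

SE* = 3.940

Bootstrap SE is the standard deviation of the 12 replicate ranges.
Mean of replicates: (13.74 + 17.12 + 14.36 + 15.45 + 17.12 + 17.12 + 14.36 + 15.45 + 3.05 + 17.12 + 17.12 + 12.78) / 12 = 174.7900 / 12 = 14.5658
Sum of squared deviations: (−0.8258)² + (+2.5542)² + (−0.2058)² + (+0.8842)² + (+2.5542)² + (+2.5542)² + (−0.2058)² + (+0.8842)² + (−11.5158)² + (+2.5542)² + (+2.5542)² + (−1.7858)² = 170.7527
Variance = 170.7527 / 11 = 15.5230
SE* = √15.5230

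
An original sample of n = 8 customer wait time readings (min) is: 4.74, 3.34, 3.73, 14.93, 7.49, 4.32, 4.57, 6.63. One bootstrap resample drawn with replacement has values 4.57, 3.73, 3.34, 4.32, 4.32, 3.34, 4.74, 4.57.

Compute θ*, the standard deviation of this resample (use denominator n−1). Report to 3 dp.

Mean = 4.1162; sum of squared deviations = 2.2382
s² = 2.2382 / 7 = 0.3197
s = √0.3197 = 0.565

θ* = 0.565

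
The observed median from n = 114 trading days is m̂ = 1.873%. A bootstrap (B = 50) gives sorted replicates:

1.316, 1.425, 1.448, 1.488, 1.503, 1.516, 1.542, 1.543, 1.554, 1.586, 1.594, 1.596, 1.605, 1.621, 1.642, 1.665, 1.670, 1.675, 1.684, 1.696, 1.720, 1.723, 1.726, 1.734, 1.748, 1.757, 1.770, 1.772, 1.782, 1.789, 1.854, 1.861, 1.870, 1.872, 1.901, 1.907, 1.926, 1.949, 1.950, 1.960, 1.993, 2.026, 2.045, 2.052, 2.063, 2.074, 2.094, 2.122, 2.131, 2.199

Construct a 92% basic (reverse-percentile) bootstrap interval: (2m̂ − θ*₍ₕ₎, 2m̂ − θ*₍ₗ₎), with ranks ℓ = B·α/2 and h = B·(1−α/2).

Percentile endpoints at ranks 2 and 48: θ*₍2₎ = 1.425, θ*₍48₎ = 2.122.
Basic interval reflects these around m̂:
  lower = 2 × 1.873 − 2.122 = 1.624
  upper = 2 × 1.873 − 1.425 = 2.321

(1.624, 2.321)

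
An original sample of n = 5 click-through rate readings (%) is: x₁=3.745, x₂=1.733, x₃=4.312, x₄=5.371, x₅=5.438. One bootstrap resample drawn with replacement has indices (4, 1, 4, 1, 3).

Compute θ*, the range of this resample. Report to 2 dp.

θ* = 1.63

Resample values: 5.371, 3.745, 5.371, 3.745, 4.312.
Range = 5.371 − 3.745 = 1.63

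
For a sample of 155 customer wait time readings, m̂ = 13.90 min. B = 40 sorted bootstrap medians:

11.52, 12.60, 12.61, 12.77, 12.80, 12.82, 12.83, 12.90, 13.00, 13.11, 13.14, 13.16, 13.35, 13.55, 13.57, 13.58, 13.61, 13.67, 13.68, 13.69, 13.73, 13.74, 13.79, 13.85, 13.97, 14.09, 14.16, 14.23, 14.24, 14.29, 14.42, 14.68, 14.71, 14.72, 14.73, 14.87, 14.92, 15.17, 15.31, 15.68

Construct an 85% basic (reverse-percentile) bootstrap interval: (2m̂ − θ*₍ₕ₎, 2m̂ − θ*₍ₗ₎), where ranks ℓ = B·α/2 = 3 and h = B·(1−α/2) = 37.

(12.88, 15.19)

Percentile endpoints at ranks 3 and 37: θ*₍3₎ = 12.61, θ*₍37₎ = 14.92.
Basic interval reflects these around m̂:
  lower = 2 × 13.90 − 14.92 = 12.88
  upper = 2 × 13.90 − 12.61 = 15.19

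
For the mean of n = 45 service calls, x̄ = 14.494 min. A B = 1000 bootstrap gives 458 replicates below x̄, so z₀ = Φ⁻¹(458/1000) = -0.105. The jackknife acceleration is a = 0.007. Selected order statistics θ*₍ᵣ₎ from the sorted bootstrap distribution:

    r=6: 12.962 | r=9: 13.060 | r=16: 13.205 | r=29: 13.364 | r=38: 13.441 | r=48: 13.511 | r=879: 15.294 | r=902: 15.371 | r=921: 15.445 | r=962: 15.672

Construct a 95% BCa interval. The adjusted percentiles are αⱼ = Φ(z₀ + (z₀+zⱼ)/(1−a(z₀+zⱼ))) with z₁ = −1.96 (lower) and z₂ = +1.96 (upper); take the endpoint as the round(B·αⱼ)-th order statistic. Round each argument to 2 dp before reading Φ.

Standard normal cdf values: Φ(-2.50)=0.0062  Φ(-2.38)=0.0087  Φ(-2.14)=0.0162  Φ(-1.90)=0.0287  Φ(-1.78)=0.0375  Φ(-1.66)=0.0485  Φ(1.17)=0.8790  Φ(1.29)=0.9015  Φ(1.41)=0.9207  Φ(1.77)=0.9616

(13.205, 15.672)

Lower: z₀ + z₁ = -0.105 + (-1.960) = -2.065; 1 − a(z₀+z₁) = 1 − (0.007)(-2.065) = 1.0145; argument = -0.105 + (-2.065)/1.0145 = -2.1406 → -2.14.
α₁ = Φ(-2.14) = 0.0162; rank = round(1000 × 0.0162) = 16; θ*₍16₎ = 13.205.
Upper: z₀ + z₂ = 1.855; 1 − a(z₀+z₂) = 0.9870; argument = 1.7744 → 1.77; α₂ = 0.9616; rank = 962; θ*₍962₎ = 15.672.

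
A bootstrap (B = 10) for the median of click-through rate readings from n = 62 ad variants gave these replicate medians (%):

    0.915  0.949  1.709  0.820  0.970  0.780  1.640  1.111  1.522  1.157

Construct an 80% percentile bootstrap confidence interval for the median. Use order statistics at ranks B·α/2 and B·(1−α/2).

(0.780, 1.640)

Sorted replicates: 0.780, 0.820, 0.915, 0.949, 0.970, 1.111, 1.157, 1.522, 1.640, 1.709
α = 0.20; lower rank = 10 × 0.100 = 1; upper rank = 10 × 0.900 = 9.
The 1st smallest replicate is 0.780; the 9th is 1.640.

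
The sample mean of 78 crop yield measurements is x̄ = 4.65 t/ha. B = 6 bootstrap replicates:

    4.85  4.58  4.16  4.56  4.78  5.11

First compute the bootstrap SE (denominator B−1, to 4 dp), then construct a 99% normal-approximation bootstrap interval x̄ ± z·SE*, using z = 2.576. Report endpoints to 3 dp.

Mean of replicates = 4.6733; sum of squared deviations = 0.5183; SE* = √(0.5183/5) = 0.3220
Margin = 2.576 × 0.3220 = 0.8295
Interval: 4.65 ± 0.8295

(3.821, 5.479)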